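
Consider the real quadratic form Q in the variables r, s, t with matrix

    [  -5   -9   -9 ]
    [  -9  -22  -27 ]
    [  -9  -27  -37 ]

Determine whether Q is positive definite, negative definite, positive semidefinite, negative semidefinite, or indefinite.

Leading principal minors: Δ_1 = -5, Δ_2 = 29, Δ_3 = -20.
The signs alternate starting with Δ_1 < 0, so by Sylvester's criterion Q is negative definite.

negative definite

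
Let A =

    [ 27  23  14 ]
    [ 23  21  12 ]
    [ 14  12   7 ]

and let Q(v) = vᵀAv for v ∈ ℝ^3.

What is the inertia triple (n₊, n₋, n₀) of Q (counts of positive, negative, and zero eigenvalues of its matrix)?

(2, 1, 0)

Row-reducing A symmetrically gives the diagonal entries 27, 38/27, -5/19.
That gives 2 positive, 1 negative pivots.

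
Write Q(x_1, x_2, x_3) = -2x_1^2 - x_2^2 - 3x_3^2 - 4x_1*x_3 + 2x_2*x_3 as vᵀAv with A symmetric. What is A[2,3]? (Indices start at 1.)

1

The coefficient of x_2·x_3 in Q is 2. For a symmetric A this equals A[2,3] + A[3,2] = 2·A[2,3].
So A[2,3] = 2/2 = 1.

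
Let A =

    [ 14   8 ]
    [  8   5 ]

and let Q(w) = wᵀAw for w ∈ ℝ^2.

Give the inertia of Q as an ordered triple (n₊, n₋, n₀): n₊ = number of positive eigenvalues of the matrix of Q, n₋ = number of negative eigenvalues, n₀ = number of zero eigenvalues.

(2, 0, 0)

An LDLᵀ factorisation of A has diagonal entries 14, 3/7.
So there are 2 positive pivots.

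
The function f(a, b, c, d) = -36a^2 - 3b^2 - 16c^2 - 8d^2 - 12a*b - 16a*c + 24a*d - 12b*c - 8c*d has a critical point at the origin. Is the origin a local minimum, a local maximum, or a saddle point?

local maximum

The Hessian at the origin is H = [[-72, -12, -16, 24], [-12, -6, -12, 0], [-16, -12, -32, -8], [24, 0, -8, -16]].
Congruent diagonalization of H (simultaneous row and column reduction) yields pivots -72, -4, -20/3, -8/5.
Counting signs: 4 negative.
H is negative definite, so the origin is a strict local maximum.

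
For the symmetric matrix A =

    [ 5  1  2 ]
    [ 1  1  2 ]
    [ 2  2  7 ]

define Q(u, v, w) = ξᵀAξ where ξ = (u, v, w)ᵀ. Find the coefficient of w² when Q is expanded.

The coefficient of w² is the diagonal entry A[3,3] = 7.

7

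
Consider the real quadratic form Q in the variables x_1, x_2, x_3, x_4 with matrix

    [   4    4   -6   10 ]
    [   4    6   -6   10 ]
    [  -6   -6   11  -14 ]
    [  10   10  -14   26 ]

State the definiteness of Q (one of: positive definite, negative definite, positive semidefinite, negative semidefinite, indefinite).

An LDLᵀ factorisation of A has diagonal entries 4, 2, 2, 1/2.
That gives 4 positive pivots.
Hence Q is positive definite.

positive definite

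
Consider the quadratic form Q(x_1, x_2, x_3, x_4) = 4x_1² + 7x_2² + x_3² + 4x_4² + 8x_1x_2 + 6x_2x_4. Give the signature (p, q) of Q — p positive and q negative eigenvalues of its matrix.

Write A = [[4, 4, 0, 0], [4, 7, 0, 3], [0, 0, 1, 0], [0, 3, 0, 4]].
Congruent diagonalization of A (simultaneous row and column reduction) yields pivots 4, 3, 1, 1.
That gives 4 positive pivots.

(4, 0)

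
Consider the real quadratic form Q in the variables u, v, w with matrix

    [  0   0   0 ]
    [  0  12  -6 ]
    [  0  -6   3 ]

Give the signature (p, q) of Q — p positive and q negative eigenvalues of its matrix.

Congruent diagonalization of A (simultaneous row and column reduction) yields pivots 0, 12, 0.
So there are 1 positive, 2 zero pivots.

(1, 0)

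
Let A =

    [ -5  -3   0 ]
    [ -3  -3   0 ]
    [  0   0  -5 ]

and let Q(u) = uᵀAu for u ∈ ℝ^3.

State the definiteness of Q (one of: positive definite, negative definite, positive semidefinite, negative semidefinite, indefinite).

negative definite

Leading principal minors: Δ_1 = -5, Δ_2 = 6, Δ_3 = -30.
The signs alternate starting with Δ_1 < 0, so by Sylvester's criterion Q is negative definite.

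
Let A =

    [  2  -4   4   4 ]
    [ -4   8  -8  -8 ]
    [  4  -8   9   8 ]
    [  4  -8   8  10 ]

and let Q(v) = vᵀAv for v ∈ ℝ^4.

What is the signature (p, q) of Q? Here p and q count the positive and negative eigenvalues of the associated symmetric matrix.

(3, 0)

Congruent diagonalization of A (simultaneous row and column reduction) yields pivots 2, 0, 1, 2.
That gives 3 positive, 1 zero pivots.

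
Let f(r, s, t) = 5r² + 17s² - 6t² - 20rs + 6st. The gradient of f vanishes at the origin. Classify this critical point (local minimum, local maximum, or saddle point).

saddle point

The Hessian at the origin is H = [[10, -20, 0], [-20, 34, 6], [0, 6, -12]].
Symmetric row and column elimination reduces H to a congruent diagonal form with pivots 10, -6, -6.
So there are 1 positive, 2 negative pivots.
H is indefinite, so the origin is a saddle point.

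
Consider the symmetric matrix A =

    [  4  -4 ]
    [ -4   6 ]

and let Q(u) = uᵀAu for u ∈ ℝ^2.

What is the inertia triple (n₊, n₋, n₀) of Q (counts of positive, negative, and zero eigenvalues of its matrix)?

Congruent diagonalization of A (simultaneous row and column reduction) yields pivots 4, 2.
That gives 2 positive pivots.

(2, 0, 0)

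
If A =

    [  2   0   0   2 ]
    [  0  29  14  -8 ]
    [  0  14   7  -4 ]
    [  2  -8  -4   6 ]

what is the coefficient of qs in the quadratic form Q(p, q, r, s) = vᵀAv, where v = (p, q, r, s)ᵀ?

The coefficient of qs is A[2,4] + A[4,2] = 2·(-8) = -16.

-16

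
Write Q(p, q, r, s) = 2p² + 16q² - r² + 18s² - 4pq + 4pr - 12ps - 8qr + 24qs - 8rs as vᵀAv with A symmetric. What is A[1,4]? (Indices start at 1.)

-6

The coefficient of p·s in Q is -12. For a symmetric A this equals A[1,4] + A[4,1] = 2·A[1,4].
So A[1,4] = -12/2 = -6.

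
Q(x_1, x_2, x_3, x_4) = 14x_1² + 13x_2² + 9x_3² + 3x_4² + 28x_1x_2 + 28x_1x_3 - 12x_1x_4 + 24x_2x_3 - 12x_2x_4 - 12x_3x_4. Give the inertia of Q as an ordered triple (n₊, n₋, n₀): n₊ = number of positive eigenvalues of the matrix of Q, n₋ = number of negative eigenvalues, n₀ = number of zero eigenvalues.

The symmetric matrix is A = [[14, 14, 14, -6], [14, 13, 12, -6], [14, 12, 9, -6], [-6, -6, -6, 3]].
Congruent diagonalization of A (simultaneous row and column reduction) yields pivots 14, -1, -1, 3/7.
Counting signs: 2 positive, 2 negative.

(2, 2, 0)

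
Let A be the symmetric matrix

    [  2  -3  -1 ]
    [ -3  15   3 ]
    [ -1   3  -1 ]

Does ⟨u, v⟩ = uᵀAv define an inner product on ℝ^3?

Symmetric row and column elimination reduces A to a congruent diagonal form with pivots 2, 21/2, -12/7.
That gives 2 positive, 1 negative pivots.
Hence Q is indefinite.
⟨·,·⟩ is an inner product exactly when A is positive definite.

no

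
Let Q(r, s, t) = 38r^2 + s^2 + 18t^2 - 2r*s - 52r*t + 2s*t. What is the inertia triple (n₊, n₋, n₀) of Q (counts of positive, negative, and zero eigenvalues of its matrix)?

The symmetric matrix is A = [[38, -1, -26], [-1, 1, 1], [-26, 1, 18]].
Row-reducing A symmetrically gives the diagonal entries 38, 37/38, 4/37.
Counting signs: 3 positive.

(3, 0, 0)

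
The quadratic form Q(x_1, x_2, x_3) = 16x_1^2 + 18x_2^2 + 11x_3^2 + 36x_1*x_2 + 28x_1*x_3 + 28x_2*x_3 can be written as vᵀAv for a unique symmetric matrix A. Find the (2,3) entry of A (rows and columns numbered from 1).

14

The coefficient of x_2·x_3 in Q is 28. For a symmetric A this equals A[2,3] + A[3,2] = 2·A[2,3].
So A[2,3] = 28/2 = 14.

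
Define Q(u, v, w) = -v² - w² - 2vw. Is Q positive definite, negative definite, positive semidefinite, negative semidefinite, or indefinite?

The associated matrix is A = [[0, 0, 0], [0, -1, -1], [0, -1, -1]].
Congruent diagonalization of A (simultaneous row and column reduction) yields pivots 0, -1, 0.
Counting signs: 1 negative, 2 zero.
Hence Q is negative semidefinite.

negative semidefinite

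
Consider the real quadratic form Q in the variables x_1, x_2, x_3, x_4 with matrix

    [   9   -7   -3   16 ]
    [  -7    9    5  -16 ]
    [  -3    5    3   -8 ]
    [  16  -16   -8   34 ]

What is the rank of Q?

3

Row-reducing A symmetrically gives the diagonal entries 9, 32/9, 0, 2.
Counting signs: 3 positive, 1 zero.
The rank is the number of nonzero pivots: 3.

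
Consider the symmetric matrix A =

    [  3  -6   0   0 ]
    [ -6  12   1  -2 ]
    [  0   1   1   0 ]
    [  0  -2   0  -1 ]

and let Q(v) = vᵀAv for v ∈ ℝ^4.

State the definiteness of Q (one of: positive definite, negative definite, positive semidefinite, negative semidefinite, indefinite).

indefinite

A is congruent to a diagonal matrix with 3 positive, 1 negative and 0 zero entries, so Q is indefinite.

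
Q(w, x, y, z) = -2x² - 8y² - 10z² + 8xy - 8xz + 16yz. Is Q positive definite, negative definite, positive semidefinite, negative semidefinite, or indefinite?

negative semidefinite

Write A = [[0, 0, 0, 0], [0, -2, 4, -4], [0, 4, -8, 8], [0, -4, 8, -10]].
Symmetric row and column elimination reduces A to a congruent diagonal form with pivots 0, -2, 0, -2.
So there are 2 negative, 2 zero pivots.
Hence Q is negative semidefinite.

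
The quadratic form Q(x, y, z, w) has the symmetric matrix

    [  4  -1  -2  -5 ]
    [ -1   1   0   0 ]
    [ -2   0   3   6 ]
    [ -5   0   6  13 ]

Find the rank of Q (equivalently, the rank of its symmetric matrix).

4

Row-reducing A symmetrically gives the diagonal entries 4, 3/4, 5/3, 2/5.
That gives 4 positive pivots.
The rank is the number of nonzero pivots: 4.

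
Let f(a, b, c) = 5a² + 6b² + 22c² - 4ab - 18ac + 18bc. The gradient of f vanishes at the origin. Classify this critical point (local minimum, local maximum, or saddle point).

The Hessian at the origin is H = [[10, -4, -18], [-4, 12, 18], [-18, 18, 44]].
Symmetric row and column elimination reduces H to a congruent diagonal form with pivots 10, 52/5, 5/13.
That gives 3 positive pivots.
H is positive definite, so the origin is a strict local minimum.

local minimum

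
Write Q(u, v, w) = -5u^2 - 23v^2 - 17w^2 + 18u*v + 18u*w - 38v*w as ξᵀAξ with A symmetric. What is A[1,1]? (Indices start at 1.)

The coefficient of u^2 in Q is -5, and that is exactly A[1,1].

-5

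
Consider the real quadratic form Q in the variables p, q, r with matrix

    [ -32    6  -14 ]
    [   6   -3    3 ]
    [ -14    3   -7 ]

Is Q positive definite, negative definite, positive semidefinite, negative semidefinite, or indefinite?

negative definite

Applying the same elementary operations to the rows and columns of A produces a congruent diagonal matrix with entries -32, -15/8, -4/5.
Counting signs: 3 negative.
Hence Q is negative definite.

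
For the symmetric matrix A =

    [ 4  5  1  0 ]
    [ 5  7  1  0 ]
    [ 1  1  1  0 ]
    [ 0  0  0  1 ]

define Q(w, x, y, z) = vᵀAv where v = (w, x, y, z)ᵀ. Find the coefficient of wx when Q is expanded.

10

The coefficient of wx is A[1,2] + A[2,1] = 2·5 = 10.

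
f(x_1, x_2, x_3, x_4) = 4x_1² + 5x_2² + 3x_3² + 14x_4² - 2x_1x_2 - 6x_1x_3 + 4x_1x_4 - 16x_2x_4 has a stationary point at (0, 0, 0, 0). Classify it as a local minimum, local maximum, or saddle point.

The Hessian at the origin is H = [[8, -2, -6, 4], [-2, 10, 0, -16], [-6, 0, 6, 0], [4, -16, 0, 28]].
An LDLᵀ factorisation of H has diagonal entries 8, 19/2, 24/19, 2.
So there are 4 positive pivots.
H is positive definite, so the origin is a strict local minimum.

local minimum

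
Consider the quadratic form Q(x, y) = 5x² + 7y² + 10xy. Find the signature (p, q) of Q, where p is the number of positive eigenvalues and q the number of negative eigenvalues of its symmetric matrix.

(2, 0)

The symmetric matrix is A = [[5, 5], [5, 7]].
Row-reducing A symmetrically gives the diagonal entries 5, 2.
So there are 2 positive pivots.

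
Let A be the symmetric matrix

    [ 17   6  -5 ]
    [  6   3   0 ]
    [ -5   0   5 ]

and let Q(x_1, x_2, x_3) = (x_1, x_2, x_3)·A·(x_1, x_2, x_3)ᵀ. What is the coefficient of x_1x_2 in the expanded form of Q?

The coefficient of x_1x_2 is A[1,2] + A[2,1] = 2·6 = 12.

12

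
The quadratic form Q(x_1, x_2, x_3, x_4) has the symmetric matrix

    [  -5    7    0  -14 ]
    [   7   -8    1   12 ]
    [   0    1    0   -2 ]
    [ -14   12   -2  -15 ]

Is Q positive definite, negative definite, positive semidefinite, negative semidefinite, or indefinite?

indefinite

Applying the same elementary operations to the rows and columns of A produces a congruent diagonal matrix with entries -5, 9/5, -5/9, 1.
That gives 2 positive, 2 negative pivots.
Hence Q is indefinite.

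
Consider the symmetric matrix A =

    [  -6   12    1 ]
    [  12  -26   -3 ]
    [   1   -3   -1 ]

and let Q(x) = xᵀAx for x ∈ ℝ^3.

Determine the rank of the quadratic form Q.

3

An LDLᵀ factorisation of A has diagonal entries -6, -2, -1/3.
Counting signs: 3 negative.
The rank is the number of nonzero pivots: 3.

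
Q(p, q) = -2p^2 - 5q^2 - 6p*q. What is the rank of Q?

2

The symmetric matrix is A = [[-2, -3], [-3, -5]].
An LDLᵀ factorisation of A has diagonal entries -2, -1/2.
So there are 2 negative pivots.
The rank is the number of nonzero pivots: 2.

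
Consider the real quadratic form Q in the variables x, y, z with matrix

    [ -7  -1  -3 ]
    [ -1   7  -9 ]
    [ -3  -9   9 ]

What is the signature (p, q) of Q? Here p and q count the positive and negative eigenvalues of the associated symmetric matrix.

Applying the same elementary operations to the rows and columns of A produces a congruent diagonal matrix with entries -7, 50/7, 0.
So there are 1 positive, 1 negative, 1 zero pivots.

(1, 1)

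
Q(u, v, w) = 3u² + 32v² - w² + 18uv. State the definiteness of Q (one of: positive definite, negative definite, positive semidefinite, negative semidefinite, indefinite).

indefinite

The symmetric matrix is A = [[3, 9, 0], [9, 32, 0], [0, 0, -1]].
Applying the same elementary operations to the rows and columns of A produces a congruent diagonal matrix with entries 3, 5, -1.
Counting signs: 2 positive, 1 negative.
Hence Q is indefinite.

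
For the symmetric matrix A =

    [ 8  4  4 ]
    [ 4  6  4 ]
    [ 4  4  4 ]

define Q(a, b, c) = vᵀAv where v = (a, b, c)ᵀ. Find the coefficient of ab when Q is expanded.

The coefficient of ab is A[1,2] + A[2,1] = 2·4 = 8.

8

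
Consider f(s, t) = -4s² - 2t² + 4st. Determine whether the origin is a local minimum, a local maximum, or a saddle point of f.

The Hessian at the origin is H = [[-8, 4], [4, -4]].
det H = -8·-4 − (4)² = 16 > 0 and H[1,1] = -8 < 0, so H is negative definite.
Therefore the origin is a local maximum.

local maximum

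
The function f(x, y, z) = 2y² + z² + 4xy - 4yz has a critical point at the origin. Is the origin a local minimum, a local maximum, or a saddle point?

The Hessian at the origin is H = [[0, 4, 0], [4, 4, -4], [0, -4, 2]].
H is indefinite, so the origin is a saddle point.

saddle point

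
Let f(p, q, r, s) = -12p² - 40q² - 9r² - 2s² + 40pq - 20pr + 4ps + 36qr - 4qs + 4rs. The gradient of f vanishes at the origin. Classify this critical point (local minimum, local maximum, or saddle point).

local maximum

The Hessian at the origin is H = [[-24, 40, -20, 4], [40, -80, 36, -4], [-20, 36, -18, 4], [4, -4, 4, -4]].
Symmetric row and column elimination reduces H to a congruent diagonal form with pivots -24, -40/3, -4/5, -1.
So there are 4 negative pivots.
H is negative definite, so the origin is a strict local maximum.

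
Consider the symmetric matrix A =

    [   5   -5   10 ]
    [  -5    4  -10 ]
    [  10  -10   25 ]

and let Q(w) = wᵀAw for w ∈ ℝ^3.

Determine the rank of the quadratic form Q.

Congruent diagonalization of A (simultaneous row and column reduction) yields pivots 5, -1, 5.
That gives 2 positive, 1 negative pivots.
The rank is the number of nonzero pivots: 3.

3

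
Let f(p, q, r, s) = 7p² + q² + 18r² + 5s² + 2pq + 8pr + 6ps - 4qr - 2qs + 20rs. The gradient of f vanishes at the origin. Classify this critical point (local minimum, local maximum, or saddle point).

saddle point

The Hessian at the origin is H = [[14, 2, 8, 6], [2, 2, -4, -2], [8, -4, 36, 20], [6, -2, 20, 10]].
Symmetric row and column elimination reduces H to a congruent diagonal form with pivots 14, 12/7, 16, -4/3.
So there are 3 positive, 1 negative pivots.
H is indefinite, so the origin is a saddle point.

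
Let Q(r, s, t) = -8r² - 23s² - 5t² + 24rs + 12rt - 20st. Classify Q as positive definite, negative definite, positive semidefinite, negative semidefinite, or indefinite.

negative definite

The associated matrix is A = [[-8, 12, 6], [12, -23, -10], [6, -10, -5]].
Row-reducing A symmetrically gives the diagonal entries -8, -5, -3/10.
That gives 3 negative pivots.
Hence Q is negative definite.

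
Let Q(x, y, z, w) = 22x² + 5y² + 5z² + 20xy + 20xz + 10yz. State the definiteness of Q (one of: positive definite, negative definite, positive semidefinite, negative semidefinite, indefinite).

positive semidefinite

The associated matrix is A = [[22, 10, 10, 0], [10, 5, 5, 0], [10, 5, 5, 0], [0, 0, 0, 0]].
Congruent diagonalization of A (simultaneous row and column reduction) yields pivots 22, 5/11, 0, 0.
Counting signs: 2 positive, 2 zero.
Hence Q is positive semidefinite.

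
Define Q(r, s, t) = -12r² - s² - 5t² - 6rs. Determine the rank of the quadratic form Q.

3

Write A = [[-12, -3, 0], [-3, -1, 0], [0, 0, -5]].
An LDLᵀ factorisation of A has diagonal entries -12, -1/4, -5.
So there are 3 negative pivots.
The rank is the number of nonzero pivots: 3.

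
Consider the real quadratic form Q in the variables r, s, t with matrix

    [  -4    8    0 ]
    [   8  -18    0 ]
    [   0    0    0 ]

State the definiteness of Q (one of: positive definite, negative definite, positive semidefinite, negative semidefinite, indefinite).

Symmetric row and column elimination reduces A to a congruent diagonal form with pivots -4, -2, 0.
Counting signs: 2 negative, 1 zero.
Hence Q is negative semidefinite.

negative semidefinite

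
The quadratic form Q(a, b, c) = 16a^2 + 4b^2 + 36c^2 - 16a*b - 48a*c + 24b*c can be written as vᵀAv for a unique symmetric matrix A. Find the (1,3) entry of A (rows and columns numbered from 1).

The coefficient of a·c in Q is -48. For a symmetric A this equals A[1,3] + A[3,1] = 2·A[1,3].
So A[1,3] = -48/2 = -24.

-24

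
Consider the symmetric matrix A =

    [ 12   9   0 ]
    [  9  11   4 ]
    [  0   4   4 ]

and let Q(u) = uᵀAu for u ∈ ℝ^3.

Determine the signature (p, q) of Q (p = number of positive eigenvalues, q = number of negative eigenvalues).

Symmetric row and column elimination reduces A to a congruent diagonal form with pivots 12, 17/4, 4/17.
So there are 3 positive pivots.

(3, 0)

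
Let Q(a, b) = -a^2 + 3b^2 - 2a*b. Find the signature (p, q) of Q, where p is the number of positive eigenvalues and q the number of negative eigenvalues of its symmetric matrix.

(1, 1)

Write A = [[-1, -1], [-1, 3]].
An LDLᵀ factorisation of A has diagonal entries -1, 4.
That gives 1 positive, 1 negative pivots.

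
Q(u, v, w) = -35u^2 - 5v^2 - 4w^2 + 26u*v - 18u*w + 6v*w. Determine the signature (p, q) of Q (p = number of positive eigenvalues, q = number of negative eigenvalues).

The associated matrix is A = [[-35, 13, -9], [13, -5, 3], [-9, 3, -4]].
An LDLᵀ factorisation of A has diagonal entries -35, -6/35, -1.
That gives 3 negative pivots.

(0, 3)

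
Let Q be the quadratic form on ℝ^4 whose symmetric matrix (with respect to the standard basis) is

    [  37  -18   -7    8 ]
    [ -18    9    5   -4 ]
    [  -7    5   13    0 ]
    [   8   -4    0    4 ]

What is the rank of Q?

4

Row-reducing A symmetrically gives the diagonal entries 37, 9/37, 11/9, -20/11.
Counting signs: 3 positive, 1 negative.
The rank is the number of nonzero pivots: 4.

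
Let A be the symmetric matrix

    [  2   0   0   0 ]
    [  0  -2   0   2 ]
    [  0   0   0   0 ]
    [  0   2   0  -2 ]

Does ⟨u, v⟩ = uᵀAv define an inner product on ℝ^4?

no

Congruent diagonalization of A (simultaneous row and column reduction) yields pivots 2, -2, 0, 0.
That gives 1 positive, 1 negative, 2 zero pivots.
Hence Q is indefinite.
⟨·,·⟩ is an inner product exactly when A is positive definite.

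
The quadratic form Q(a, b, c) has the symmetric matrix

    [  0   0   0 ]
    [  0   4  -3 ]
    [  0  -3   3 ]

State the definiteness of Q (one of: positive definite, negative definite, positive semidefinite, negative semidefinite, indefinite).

positive semidefinite

Applying the same elementary operations to the rows and columns of A produces a congruent diagonal matrix with entries 0, 4, 3/4.
Counting signs: 2 positive, 1 zero.
Hence Q is positive semidefinite.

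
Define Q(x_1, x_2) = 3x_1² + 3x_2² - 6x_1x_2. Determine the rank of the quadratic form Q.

1

The associated matrix is A = [[3, -3], [-3, 3]].
Symmetric row and column elimination reduces A to a congruent diagonal form with pivots 3, 0.
That gives 1 positive, 1 zero pivots.
The rank is the number of nonzero pivots: 1.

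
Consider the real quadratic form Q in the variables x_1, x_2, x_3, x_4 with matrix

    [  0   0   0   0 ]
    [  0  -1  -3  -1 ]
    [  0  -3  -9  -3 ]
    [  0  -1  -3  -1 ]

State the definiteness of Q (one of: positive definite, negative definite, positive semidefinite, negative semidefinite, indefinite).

Applying the same elementary operations to the rows and columns of A produces a congruent diagonal matrix with entries 0, -1, 0, 0.
So there are 1 negative, 3 zero pivots.
Hence Q is negative semidefinite.

negative semidefinite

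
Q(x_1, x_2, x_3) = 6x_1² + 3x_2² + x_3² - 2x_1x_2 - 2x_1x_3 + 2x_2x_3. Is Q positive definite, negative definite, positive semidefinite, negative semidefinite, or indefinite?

The symmetric matrix of Q is A = [[6, -1, -1], [-1, 3, 1], [-1, 1, 1]].
Leading principal minors: Δ_1 = 6, Δ_2 = 17, Δ_3 = 10.
All leading principal minors are positive, so by Sylvester's criterion Q is positive definite.

positive definite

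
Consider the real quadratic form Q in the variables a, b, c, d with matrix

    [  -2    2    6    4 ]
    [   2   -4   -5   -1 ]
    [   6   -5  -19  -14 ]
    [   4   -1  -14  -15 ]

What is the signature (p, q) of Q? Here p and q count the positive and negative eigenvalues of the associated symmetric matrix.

Symmetric row and column elimination reduces A to a congruent diagonal form with pivots -2, -2, -1/2, -2.
So there are 4 negative pivots.

(0, 4)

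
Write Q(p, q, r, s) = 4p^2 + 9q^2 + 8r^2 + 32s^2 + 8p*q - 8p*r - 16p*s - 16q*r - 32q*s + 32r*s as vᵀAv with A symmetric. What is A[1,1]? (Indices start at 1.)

4

The coefficient of p^2 in Q is 4, and that is exactly A[1,1].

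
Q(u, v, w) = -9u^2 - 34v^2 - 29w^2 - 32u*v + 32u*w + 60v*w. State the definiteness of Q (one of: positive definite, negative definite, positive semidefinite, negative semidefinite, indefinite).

negative definite

Write A = [[-9, -16, 16], [-16, -34, 30], [16, 30, -29]].
Applying the same elementary operations to the rows and columns of A produces a congruent diagonal matrix with entries -9, -50/9, -3/25.
That gives 3 negative pivots.
Hence Q is negative definite.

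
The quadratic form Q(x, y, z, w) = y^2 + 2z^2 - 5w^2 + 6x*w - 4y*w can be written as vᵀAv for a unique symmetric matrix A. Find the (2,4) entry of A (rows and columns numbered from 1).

The coefficient of y·w in Q is -4. For a symmetric A this equals A[2,4] + A[4,2] = 2·A[2,4].
So A[2,4] = -4/2 = -2.

-2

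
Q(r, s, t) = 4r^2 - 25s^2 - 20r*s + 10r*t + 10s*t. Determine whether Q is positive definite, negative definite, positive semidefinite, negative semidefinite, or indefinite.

Write A = [[4, -10, 5], [-10, -25, 5], [5, 5, 0]].
Applying the same elementary operations to the rows and columns of A produces a congruent diagonal matrix with entries 4, -50, -1/8.
Counting signs: 1 positive, 2 negative.
Hence Q is indefinite.

indefinite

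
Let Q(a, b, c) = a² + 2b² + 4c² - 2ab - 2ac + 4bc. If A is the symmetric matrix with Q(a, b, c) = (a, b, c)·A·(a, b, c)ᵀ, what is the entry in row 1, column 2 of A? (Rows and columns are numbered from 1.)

-1

The coefficient of a·b in Q is -2. For a symmetric A this equals A[1,2] + A[2,1] = 2·A[1,2].
So A[1,2] = -2/2 = -1.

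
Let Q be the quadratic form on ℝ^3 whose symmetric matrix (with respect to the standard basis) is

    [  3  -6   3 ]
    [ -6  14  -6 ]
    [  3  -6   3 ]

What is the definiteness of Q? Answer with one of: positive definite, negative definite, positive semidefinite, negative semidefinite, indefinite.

positive semidefinite

Congruent diagonalization of A (simultaneous row and column reduction) yields pivots 3, 2, 0.
That gives 2 positive, 1 zero pivots.
Hence Q is positive semidefinite.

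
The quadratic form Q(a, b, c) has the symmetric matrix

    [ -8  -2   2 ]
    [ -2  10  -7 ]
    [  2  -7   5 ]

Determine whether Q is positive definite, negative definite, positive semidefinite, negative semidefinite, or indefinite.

indefinite

Applying the same elementary operations to the rows and columns of A produces a congruent diagonal matrix with entries -8, 21/2, 1/7.
That gives 2 positive, 1 negative pivots.
Hence Q is indefinite.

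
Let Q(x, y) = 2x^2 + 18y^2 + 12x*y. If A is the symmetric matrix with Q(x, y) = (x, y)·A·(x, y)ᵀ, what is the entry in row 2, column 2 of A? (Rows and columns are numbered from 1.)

18

The coefficient of y^2 in Q is 18, and that is exactly A[2,2].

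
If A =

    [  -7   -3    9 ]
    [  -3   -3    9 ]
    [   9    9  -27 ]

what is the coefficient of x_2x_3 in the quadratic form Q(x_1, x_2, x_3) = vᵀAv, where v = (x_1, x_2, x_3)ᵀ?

The coefficient of x_2x_3 is A[2,3] + A[3,2] = 2·9 = 18.

18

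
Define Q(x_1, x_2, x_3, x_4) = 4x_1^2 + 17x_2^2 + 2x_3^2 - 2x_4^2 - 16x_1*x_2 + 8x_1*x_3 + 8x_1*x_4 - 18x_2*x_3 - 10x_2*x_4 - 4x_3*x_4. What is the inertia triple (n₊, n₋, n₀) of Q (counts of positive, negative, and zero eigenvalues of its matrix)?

The symmetric matrix is A = [[4, -8, 4, 4], [-8, 17, -9, -5], [4, -9, 2, -2], [4, -5, -2, -2]].
Applying the same elementary operations to the rows and columns of A produces a congruent diagonal matrix with entries 4, 1, -3, -12.
Counting signs: 2 positive, 2 negative.

(2, 2, 0)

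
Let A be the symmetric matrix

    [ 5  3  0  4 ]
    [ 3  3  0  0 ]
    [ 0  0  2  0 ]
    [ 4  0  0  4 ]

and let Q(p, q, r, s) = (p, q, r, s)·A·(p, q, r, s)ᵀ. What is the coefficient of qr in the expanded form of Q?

The coefficient of qr is A[2,3] + A[3,2] = 2·0 = 0.

0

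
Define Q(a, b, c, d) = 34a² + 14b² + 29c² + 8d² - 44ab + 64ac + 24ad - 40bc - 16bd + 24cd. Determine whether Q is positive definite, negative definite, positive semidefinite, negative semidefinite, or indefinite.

Write A = [[34, -22, 32, 12], [-22, 14, -20, -8], [32, -20, 29, 12], [12, -8, 12, 8]].
Applying the same elementary operations to the rows and columns of A produces a congruent diagonal matrix with entries 34, -4/17, 1, 4.
That gives 3 positive, 1 negative pivots.
Hence Q is indefinite.

indefinite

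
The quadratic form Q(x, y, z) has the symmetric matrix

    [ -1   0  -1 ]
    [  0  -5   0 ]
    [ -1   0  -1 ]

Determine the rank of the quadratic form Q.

Congruent diagonalization of A (simultaneous row and column reduction) yields pivots -1, -5, 0.
Counting signs: 2 negative, 1 zero.
The rank is the number of nonzero pivots: 2.

2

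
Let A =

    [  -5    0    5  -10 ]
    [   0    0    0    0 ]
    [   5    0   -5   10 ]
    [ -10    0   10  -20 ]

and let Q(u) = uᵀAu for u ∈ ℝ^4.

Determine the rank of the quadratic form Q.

Symmetric row and column elimination reduces A to a congruent diagonal form with pivots -5, 0, 0, 0.
That gives 1 negative, 3 zero pivots.
The rank is the number of nonzero pivots: 1.

1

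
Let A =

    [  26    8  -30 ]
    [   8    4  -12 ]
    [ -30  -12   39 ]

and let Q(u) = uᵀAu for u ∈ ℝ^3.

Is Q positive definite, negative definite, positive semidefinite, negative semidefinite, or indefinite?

indefinite

Row-reducing A symmetrically gives the diagonal entries 26, 20/13, -3/5.
So there are 2 positive, 1 negative pivots.
Hence Q is indefinite.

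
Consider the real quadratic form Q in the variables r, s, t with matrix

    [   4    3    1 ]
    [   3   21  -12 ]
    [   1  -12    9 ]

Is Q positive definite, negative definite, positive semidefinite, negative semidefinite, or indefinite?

Leading principal minors: Δ_1 = 4, Δ_2 = 75, Δ_3 = 6.
All leading principal minors are positive, so by Sylvester's criterion Q is positive definite.

positive definite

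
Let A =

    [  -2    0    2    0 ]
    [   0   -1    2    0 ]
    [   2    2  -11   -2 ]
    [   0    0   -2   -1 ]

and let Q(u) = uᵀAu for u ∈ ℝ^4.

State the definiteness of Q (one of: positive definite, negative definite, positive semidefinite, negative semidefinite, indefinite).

Row-reducing A symmetrically gives the diagonal entries -2, -1, -5, -1/5.
That gives 4 negative pivots.
Hence Q is negative definite.

negative definite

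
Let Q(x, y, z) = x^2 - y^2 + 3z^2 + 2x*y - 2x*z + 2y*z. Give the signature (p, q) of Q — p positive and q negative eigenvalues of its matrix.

The symmetric matrix is A = [[1, 1, -1], [1, -1, 1], [-1, 1, 3]].
Applying the same elementary operations to the rows and columns of A produces a congruent diagonal matrix with entries 1, -2, 4.
Counting signs: 2 positive, 1 negative.

(2, 1)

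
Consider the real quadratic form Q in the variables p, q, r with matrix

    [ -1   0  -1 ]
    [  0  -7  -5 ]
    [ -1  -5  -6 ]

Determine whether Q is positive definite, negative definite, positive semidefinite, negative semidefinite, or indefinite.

Leading principal minors: Δ_1 = -1, Δ_2 = 7, Δ_3 = -10.
The signs alternate starting with Δ_1 < 0, so by Sylvester's criterion Q is negative definite.

negative definite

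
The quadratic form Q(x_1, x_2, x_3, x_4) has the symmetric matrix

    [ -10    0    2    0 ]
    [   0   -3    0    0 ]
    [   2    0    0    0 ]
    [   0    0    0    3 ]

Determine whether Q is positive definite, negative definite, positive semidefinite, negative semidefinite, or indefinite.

Symmetric row and column elimination reduces A to a congruent diagonal form with pivots -10, -3, 2/5, 3.
Counting signs: 2 positive, 2 negative.
Hence Q is indefinite.

indefinite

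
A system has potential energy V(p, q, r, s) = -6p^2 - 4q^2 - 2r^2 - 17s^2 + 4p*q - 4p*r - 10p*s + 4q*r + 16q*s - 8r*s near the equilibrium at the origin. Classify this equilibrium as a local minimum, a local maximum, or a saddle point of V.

local maximum

The Hessian at the origin is H = [[-12, 4, -4, -10], [4, -8, 4, 16], [-4, 4, -4, -8], [-10, 16, -8, -34]].
Congruent diagonalization of H (simultaneous row and column reduction) yields pivots -12, -20/3, -8/5, -3/2.
That gives 4 negative pivots.
H is negative definite, so the origin is a strict local maximum.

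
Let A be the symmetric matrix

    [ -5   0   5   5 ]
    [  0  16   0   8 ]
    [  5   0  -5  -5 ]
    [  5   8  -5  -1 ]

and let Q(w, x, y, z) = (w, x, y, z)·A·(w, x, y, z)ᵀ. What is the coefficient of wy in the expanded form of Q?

10

The coefficient of wy is A[1,3] + A[3,1] = 2·5 = 10.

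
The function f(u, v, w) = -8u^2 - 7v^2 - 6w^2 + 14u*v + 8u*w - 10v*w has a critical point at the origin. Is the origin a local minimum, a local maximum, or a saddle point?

The Hessian at the origin is H = [[-16, 14, 8], [14, -14, -10], [8, -10, -12]].
Applying the same elementary operations to the rows and columns of H produces a congruent diagonal matrix with entries -16, -7/4, -20/7.
So there are 3 negative pivots.
H is negative definite, so the origin is a strict local maximum.

local maximum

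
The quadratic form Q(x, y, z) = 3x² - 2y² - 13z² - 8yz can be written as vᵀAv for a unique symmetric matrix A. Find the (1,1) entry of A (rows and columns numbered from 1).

The coefficient of x² in Q is 3, and that is exactly A[1,1].

3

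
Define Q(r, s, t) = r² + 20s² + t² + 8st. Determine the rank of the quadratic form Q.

The symmetric matrix is A = [[1, 0, 0], [0, 20, 4], [0, 4, 1]].
Congruent diagonalization of A (simultaneous row and column reduction) yields pivots 1, 20, 1/5.
Counting signs: 3 positive.
The rank is the number of nonzero pivots: 3.

3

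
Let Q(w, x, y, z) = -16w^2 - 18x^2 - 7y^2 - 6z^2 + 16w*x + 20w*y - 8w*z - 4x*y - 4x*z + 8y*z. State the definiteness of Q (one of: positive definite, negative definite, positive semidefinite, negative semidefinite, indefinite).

negative semidefinite

The associated matrix is A = [[-16, 8, 10, -4], [8, -18, -2, -2], [10, -2, -7, 4], [-4, -2, 4, -6]].
Symmetric row and column elimination reduces A to a congruent diagonal form with pivots -16, -14, -3/28, 0.
Counting signs: 3 negative, 1 zero.
Hence Q is negative semidefinite.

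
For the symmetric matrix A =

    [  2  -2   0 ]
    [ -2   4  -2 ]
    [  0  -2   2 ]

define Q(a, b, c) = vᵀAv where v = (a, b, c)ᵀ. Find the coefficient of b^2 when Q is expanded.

4

The coefficient of b^2 is the diagonal entry A[2,2] = 4.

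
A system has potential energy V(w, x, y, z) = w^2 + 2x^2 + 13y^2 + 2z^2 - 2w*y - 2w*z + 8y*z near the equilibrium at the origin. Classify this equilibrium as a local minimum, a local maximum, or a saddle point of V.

local minimum

The Hessian at the origin is H = [[2, 0, -2, -2], [0, 4, 0, 0], [-2, 0, 26, 8], [-2, 0, 8, 4]].
Row-reducing H symmetrically gives the diagonal entries 2, 4, 24, 1/2.
Counting signs: 4 positive.
H is positive definite, so the origin is a strict local minimum.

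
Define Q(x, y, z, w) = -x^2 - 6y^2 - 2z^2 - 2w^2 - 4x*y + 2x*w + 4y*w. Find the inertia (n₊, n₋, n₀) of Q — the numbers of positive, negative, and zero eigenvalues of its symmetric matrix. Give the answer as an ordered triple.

Write A = [[-1, -2, 0, 1], [-2, -6, 0, 2], [0, 0, -2, 0], [1, 2, 0, -2]].
An LDLᵀ factorisation of A has diagonal entries -1, -2, -2, -1.
Counting signs: 4 negative.

(0, 4, 0)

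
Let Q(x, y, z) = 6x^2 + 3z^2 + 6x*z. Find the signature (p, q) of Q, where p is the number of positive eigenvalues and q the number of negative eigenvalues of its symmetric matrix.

(2, 0)

The symmetric matrix is A = [[6, 0, 3], [0, 0, 0], [3, 0, 3]].
Symmetric row and column elimination reduces A to a congruent diagonal form with pivots 6, 0, 3/2.
That gives 2 positive, 1 zero pivots.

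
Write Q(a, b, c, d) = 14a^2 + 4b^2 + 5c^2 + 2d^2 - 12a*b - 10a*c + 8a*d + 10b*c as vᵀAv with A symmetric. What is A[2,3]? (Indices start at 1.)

The coefficient of b·c in Q is 10. For a symmetric A this equals A[2,3] + A[3,2] = 2·A[2,3].
So A[2,3] = 10/2 = 5.

5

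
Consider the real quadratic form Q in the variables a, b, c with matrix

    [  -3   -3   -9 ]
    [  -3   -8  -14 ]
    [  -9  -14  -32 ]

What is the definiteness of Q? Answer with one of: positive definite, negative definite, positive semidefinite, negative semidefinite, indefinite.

negative semidefinite

Symmetric row and column elimination reduces A to a congruent diagonal form with pivots -3, -5, 0.
Counting signs: 2 negative, 1 zero.
Hence Q is negative semidefinite.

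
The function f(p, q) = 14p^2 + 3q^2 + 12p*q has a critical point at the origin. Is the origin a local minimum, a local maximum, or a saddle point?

The Hessian at the origin is H = [[28, 12], [12, 6]].
det H = 28·6 − (12)² = 24 > 0 and H[1,1] = 28 > 0, so H is positive definite.
Therefore the origin is a local minimum.

local minimum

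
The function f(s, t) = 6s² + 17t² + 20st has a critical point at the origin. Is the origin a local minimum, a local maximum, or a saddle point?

local minimum

The Hessian at the origin is H = [[12, 20], [20, 34]].
det H = 12·34 − (20)² = 8 > 0 and H[1,1] = 12 > 0, so H is positive definite.
Therefore the origin is a local minimum.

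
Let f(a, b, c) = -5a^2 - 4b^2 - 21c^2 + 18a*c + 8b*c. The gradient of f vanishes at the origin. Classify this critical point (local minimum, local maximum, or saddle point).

The Hessian at the origin is H = [[-10, 0, 18], [0, -8, 8], [18, 8, -42]].
Applying the same elementary operations to the rows and columns of H produces a congruent diagonal matrix with entries -10, -8, -8/5.
So there are 3 negative pivots.
H is negative definite, so the origin is a strict local maximum.

local maximum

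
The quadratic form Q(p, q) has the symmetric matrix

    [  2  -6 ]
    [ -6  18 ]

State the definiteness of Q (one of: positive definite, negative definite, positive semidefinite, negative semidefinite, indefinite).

positive semidefinite

Applying the same elementary operations to the rows and columns of A produces a congruent diagonal matrix with entries 2, 0.
So there are 1 positive, 1 zero pivots.
Hence Q is positive semidefinite.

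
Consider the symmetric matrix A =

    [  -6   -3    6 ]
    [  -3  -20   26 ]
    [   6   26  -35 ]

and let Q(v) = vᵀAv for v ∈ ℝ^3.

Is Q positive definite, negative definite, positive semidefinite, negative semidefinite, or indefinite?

Row-reducing A symmetrically gives the diagonal entries -6, -37/2, -15/37.
That gives 3 negative pivots.
Hence Q is negative definite.

negative definite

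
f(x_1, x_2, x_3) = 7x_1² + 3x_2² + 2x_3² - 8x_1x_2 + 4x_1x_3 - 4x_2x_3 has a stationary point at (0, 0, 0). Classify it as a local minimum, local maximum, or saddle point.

The Hessian at the origin is H = [[14, -8, 4], [-8, 6, -4], [4, -4, 4]].
Row-reducing H symmetrically gives the diagonal entries 14, 10/7, 4/5.
That gives 3 positive pivots.
H is positive definite, so the origin is a strict local minimum.

local minimum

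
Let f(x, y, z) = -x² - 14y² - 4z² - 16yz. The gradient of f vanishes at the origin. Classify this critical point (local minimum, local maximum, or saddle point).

saddle point

The Hessian at the origin is H = [[-2, 0, 0], [0, -28, -16], [0, -16, -8]].
An LDLᵀ factorisation of H has diagonal entries -2, -28, 8/7.
That gives 1 positive, 2 negative pivots.
H is indefinite, so the origin is a saddle point.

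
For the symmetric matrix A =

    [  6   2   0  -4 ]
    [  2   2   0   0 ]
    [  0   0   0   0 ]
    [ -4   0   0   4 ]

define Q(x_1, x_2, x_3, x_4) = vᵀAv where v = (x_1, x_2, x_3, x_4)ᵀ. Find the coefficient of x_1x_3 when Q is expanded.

0

The coefficient of x_1x_3 is A[1,3] + A[3,1] = 2·0 = 0.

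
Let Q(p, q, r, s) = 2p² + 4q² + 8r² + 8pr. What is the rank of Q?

2

The associated matrix is A = [[2, 0, 4, 0], [0, 4, 0, 0], [4, 0, 8, 0], [0, 0, 0, 0]].
Congruent diagonalization of A (simultaneous row and column reduction) yields pivots 2, 4, 0, 0.
So there are 2 positive, 2 zero pivots.
The rank is the number of nonzero pivots: 2.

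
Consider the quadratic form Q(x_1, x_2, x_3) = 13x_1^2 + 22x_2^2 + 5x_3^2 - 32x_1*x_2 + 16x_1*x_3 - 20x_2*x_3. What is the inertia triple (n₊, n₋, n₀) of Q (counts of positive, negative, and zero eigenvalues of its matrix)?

(3, 0, 0)

Write A = [[13, -16, 8], [-16, 22, -10], [8, -10, 5]].
Symmetric row and column elimination reduces A to a congruent diagonal form with pivots 13, 30/13, 1/15.
Counting signs: 3 positive.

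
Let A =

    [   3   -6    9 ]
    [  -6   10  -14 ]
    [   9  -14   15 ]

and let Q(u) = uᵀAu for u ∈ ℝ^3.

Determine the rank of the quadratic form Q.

Congruent diagonalization of A (simultaneous row and column reduction) yields pivots 3, -2, -4.
So there are 1 positive, 2 negative pivots.
The rank is the number of nonzero pivots: 3.

3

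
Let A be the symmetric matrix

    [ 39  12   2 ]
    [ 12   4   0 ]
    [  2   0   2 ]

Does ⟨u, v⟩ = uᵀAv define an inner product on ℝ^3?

Applying the same elementary operations to the rows and columns of A produces a congruent diagonal matrix with entries 39, 4/13, 2/3.
So there are 3 positive pivots.
Hence Q is positive definite.
⟨·,·⟩ is an inner product exactly when A is positive definite.

yes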